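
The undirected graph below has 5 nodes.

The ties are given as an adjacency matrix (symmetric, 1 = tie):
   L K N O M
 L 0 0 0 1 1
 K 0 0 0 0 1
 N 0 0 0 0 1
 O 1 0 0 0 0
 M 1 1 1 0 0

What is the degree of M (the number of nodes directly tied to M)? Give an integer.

3

M is directly tied to K, L, and N. That is 3 neighbors, so the degree of M is 3.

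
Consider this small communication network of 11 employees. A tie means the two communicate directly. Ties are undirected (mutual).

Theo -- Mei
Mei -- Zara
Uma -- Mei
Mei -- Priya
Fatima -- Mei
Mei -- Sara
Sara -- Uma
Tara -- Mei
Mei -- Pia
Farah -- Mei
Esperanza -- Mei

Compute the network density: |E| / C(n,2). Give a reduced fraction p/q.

There are 11 edges and 11 nodes, so the maximum possible is C(11,2) = 55.
Density = 11/55 = 1/5.

1/5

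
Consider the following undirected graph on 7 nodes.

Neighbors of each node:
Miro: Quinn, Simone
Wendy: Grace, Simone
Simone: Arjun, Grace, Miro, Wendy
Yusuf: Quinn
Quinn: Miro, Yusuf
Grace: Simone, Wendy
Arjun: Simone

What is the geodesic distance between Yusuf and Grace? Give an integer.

4

One shortest route is Yusuf – Quinn – Miro – Simone – Grace, which uses 4 edges, and at distance 3 from Yusuf we only reach {Simone}, which does not include Grace. So d(Yusuf,Grace) = 4.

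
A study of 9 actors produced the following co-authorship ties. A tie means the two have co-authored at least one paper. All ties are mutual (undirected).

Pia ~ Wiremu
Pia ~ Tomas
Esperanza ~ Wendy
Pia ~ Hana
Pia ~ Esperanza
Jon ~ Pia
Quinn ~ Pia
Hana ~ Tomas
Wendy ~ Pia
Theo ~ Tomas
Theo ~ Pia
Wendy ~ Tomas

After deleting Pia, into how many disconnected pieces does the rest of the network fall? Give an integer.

Without Pia, the remaining ties split the others into: {Esperanza, Hana, Theo, Tomas, Wendy}; {Quinn}; {Wiremu}; {Jon}.
That's 4 separate components.

4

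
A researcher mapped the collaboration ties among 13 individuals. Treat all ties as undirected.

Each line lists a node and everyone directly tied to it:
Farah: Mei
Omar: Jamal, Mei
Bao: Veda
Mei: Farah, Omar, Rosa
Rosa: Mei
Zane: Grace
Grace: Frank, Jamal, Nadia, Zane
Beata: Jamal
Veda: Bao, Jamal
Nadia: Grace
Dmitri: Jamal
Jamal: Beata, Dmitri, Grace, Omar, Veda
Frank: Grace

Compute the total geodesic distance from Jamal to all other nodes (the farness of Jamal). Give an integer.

21

Distances from Jamal: Bao:2, Beata:1, Dmitri:1, Farah:3, Frank:2, Grace:1, Mei:2, Nadia:2, Omar:1, Rosa:3, Veda:1, Zane:2.
Sum = 2 + 1 + 1 + 3 + 2 + 1 + 2 + 2 + 1 + 3 + 1 + 2 = 21.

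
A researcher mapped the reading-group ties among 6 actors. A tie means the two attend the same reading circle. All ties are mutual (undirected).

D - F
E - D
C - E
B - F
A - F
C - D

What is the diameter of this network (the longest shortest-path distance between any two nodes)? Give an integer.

3

Eccentricity of each node (its greatest distance to any other): A:3, B:3, C:3, D:2, E:3, F:2.
The maximum eccentricity is 3, realized for instance by the pair E–B via E – D – F – B. So the diameter is 3.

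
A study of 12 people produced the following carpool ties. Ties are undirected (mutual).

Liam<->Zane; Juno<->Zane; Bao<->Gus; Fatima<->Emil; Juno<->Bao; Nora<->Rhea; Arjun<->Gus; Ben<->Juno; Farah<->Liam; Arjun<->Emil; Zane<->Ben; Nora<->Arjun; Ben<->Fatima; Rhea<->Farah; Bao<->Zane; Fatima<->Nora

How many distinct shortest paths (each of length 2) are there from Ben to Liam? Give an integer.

1

The shortest distance is 2, and the only length-2 path is Ben–Zane–Liam. So there is exactly 1 shortest path.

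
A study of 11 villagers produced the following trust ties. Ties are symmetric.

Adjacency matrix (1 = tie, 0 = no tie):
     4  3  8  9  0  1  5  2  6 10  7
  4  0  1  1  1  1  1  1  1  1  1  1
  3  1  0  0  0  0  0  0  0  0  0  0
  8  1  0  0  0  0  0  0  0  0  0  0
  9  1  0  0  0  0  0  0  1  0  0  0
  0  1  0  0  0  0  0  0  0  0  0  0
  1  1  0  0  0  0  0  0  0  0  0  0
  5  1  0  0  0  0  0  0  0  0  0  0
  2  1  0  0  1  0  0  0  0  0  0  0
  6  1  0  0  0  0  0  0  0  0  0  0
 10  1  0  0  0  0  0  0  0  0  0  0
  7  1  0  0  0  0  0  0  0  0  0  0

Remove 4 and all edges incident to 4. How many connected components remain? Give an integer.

Without 4, the remaining ties split the others into: {3}; {8}; {2, 9}; {0}; {1}; {5}; {6}; {10}; {7}.
That's 9 separate components.

9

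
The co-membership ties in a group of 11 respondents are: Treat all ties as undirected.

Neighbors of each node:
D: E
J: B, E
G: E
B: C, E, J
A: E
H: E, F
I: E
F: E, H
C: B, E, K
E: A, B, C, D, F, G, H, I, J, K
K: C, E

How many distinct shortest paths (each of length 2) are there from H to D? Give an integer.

The shortest distance is 2, and the only length-2 path is H–E–D. So there is exactly 1 shortest path.

1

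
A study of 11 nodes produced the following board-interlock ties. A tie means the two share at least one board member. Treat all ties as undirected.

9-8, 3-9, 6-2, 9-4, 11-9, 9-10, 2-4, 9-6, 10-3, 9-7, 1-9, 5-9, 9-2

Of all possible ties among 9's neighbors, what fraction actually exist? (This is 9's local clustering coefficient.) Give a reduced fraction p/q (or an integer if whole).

1/15

9's neighbors: 1, 2, 3, 4, 5, 6, 7, 8, 10, and 11 (k = 10).
Possible neighbor pairs: C(10,2) = 45. Edges among them: 2–4, 2–6, 3–10 → e = 3.
Clustering(9) = 3/45 = 1/15.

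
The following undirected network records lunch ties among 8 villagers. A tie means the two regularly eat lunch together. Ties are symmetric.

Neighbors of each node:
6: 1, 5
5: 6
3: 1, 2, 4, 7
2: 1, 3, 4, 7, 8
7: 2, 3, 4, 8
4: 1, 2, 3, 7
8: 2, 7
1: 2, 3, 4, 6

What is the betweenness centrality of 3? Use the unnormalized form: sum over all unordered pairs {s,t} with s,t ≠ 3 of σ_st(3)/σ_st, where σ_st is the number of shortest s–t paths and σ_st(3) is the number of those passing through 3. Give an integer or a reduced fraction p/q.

1

Pairs whose geodesics pass through 3 — 5–7: 1/3; 6–7: 1/3; 7–1: 1/3.
All other pairs contribute 0.
Summing the contributions gives betweenness(3) = 1.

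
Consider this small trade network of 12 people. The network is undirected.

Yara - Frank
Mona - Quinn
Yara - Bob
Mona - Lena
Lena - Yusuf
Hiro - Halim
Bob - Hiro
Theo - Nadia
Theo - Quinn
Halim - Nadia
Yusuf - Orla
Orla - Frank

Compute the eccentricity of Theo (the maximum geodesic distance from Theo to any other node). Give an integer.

Distances from Theo: Bob:4, Frank:6, Halim:2, Hiro:3, Lena:3, Mona:2, Nadia:1, Orla:5, Quinn:1, Yara:5, Yusuf:4.
The largest is 6 (to Frank), so the eccentricity of Theo is 6.

6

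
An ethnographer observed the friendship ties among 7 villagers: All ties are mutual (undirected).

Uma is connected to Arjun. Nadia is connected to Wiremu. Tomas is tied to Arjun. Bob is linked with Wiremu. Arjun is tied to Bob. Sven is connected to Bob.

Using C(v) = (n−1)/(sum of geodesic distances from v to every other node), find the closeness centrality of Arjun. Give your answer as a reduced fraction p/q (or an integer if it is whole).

3/5

Distances from Arjun: Bob:1, Nadia:3, Sven:2, Tomas:1, Uma:1, Wiremu:2. Sum = 10.
n = 7, so closeness = 6/10 = 3/5.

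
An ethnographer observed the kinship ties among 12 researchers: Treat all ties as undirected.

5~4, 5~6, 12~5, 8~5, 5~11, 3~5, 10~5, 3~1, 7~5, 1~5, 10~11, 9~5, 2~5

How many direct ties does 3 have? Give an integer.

3 is directly tied to 1 and 5. That is 2 neighbors, so the degree of 3 is 2.

2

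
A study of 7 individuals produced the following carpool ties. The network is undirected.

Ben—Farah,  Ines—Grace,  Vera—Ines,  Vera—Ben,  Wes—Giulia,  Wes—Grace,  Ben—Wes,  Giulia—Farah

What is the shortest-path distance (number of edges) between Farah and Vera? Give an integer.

2

One shortest route is Farah – Ben – Vera, which uses 2 edges, and Farah and Vera are not directly tied, so nothing shorter exists. So d(Farah,Vera) = 2.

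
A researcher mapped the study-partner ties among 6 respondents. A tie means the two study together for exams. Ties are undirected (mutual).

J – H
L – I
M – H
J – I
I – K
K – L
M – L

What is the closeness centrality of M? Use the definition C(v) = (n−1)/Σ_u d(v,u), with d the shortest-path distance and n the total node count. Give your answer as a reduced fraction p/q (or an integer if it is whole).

5/8

Distances from M: H:1, I:2, J:2, K:2, L:1. Sum = 8.
n = 6, so closeness = 5/8.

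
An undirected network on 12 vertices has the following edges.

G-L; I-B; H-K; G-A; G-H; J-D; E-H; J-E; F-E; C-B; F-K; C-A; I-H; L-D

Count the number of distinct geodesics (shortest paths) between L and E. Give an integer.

The shortest distance is 3. The length-3 paths are: L–D–J–E; L–G–H–E.
That gives 2 distinct shortest paths.

2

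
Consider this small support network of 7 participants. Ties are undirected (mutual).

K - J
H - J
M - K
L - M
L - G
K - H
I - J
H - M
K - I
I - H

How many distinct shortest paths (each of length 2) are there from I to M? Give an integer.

The shortest distance is 2. The length-2 paths are: I–K–M; I–H–M.
That gives 2 distinct shortest paths.

2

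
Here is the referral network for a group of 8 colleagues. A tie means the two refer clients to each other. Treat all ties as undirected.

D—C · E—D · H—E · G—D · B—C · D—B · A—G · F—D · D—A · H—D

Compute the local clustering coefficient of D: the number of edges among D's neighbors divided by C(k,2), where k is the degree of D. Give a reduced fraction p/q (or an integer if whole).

D's neighbors: A, B, C, E, F, G, and H (k = 7).
Possible neighbor pairs: C(7,2) = 21. Edges among them: A–G, B–C, E–H → e = 3.
Clustering(D) = 3/21 = 1/7.

1/7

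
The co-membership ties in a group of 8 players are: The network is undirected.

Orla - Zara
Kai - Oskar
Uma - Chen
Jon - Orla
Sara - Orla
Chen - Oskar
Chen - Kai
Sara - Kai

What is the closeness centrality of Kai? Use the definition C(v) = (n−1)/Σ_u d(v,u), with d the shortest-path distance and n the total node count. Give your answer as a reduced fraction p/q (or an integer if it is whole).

Distances from Kai: Chen:1, Jon:3, Orla:2, Oskar:1, Sara:1, Uma:2, Zara:3. Sum = 13.
n = 8, so closeness = 7/13.

7/13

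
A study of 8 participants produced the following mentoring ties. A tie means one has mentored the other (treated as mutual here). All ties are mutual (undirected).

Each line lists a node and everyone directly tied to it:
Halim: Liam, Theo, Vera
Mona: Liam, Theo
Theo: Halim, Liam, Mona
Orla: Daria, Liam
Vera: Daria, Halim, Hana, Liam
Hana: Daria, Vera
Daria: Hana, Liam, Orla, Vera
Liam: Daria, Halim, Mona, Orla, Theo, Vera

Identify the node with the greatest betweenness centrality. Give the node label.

Liam

Unnormalized betweenness of each node: Daria:17/6, Halim:5/6, Hana:0, Liam:29/3, Mona:0, Orla:0, Theo:1/2, Vera:19/6.
Liam has the largest value, 29/3, making it the main broker — the node through which the most shortest paths run.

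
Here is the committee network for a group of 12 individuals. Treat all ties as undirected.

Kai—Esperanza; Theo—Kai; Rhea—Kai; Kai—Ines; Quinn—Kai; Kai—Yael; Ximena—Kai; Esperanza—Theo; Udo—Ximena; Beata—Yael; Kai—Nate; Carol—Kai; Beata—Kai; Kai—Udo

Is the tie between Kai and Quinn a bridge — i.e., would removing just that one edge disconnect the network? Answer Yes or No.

Without the Kai–Quinn edge there is no alternate route between Kai and Quinn, so the network disconnects. It is a bridge.

Yes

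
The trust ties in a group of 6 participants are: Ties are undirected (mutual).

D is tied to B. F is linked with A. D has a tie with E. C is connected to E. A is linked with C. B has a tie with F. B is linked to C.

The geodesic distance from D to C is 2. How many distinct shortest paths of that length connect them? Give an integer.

The shortest distance is 2. The length-2 paths are: D–B–C; D–E–C.
That gives 2 distinct shortest paths.

2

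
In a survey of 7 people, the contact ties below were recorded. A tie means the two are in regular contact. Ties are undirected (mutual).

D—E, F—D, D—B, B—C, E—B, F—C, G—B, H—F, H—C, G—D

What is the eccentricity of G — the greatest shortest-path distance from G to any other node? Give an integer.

3

Distances from G: B:1, C:2, D:1, E:2, F:2, H:3.
The largest is 3 (to H), so the eccentricity of G is 3.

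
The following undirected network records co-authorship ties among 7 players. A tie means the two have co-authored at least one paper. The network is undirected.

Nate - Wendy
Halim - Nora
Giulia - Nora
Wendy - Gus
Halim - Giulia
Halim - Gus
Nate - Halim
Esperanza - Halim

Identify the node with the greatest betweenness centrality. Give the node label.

Halim

Unnormalized betweenness of each node: Esperanza:0, Giulia:0, Gus:2, Halim:23/2, Nate:2, Nora:0, Wendy:1/2.
Halim has the largest value, 23/2, making it the main broker — the node through which the most shortest paths run.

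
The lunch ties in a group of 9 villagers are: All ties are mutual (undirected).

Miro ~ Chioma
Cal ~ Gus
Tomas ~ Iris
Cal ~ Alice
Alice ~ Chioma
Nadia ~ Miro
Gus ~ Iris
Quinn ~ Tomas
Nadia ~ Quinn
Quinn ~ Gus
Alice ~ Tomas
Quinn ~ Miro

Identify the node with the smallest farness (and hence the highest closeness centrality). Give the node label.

Farness (sum of distances to all others) for each node — Alice:14, Cal:16, Chioma:16, Gus:14, Iris:17, Miro:15, Nadia:17, Quinn:12, Tomas:13.
The smallest farness is 12, for Quinn, so Quinn has the highest closeness.

Quinn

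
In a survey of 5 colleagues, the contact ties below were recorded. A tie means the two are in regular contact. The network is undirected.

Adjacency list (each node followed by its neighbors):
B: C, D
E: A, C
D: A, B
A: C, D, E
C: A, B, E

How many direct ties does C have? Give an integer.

C is directly tied to A, B, and E. That is 3 neighbors, so the degree of C is 3.

3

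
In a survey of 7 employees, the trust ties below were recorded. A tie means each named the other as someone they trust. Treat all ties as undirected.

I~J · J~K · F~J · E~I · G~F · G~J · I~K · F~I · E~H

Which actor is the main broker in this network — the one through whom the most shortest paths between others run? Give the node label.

Unnormalized betweenness of each node: E:5, F:3/2, G:0, H:0, I:17/2, J:3, K:0.
I has the largest value, 17/2, making it the main broker — the node through which the most shortest paths run.

I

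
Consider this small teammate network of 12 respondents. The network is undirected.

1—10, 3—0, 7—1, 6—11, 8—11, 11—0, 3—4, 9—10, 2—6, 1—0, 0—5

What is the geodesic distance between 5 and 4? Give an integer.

3

One shortest route is 5 – 0 – 3 – 4, which uses 3 edges, and at distance 2 from 5 we only reach {1, 3, 11}, which does not include 4. So d(5,4) = 3.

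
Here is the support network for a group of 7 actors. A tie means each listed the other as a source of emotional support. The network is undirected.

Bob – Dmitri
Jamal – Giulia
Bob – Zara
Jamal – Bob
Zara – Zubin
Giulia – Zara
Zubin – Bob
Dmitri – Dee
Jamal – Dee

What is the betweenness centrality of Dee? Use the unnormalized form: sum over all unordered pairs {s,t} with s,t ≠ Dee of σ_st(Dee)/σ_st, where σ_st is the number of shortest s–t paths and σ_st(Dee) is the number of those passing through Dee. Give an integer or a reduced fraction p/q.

Pairs whose geodesics pass through Dee — Jamal–Dmitri: 1/2; Dmitri–Giulia: 1/3.
All other pairs contribute 0.
Summing the contributions gives betweenness(Dee) = 5/6.

5/6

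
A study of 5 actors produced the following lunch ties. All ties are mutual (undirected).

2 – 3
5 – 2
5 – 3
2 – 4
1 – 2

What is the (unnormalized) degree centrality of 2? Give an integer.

4

2 is directly tied to 1, 3, 4, and 5. That is 4 neighbors, so the degree of 2 is 4.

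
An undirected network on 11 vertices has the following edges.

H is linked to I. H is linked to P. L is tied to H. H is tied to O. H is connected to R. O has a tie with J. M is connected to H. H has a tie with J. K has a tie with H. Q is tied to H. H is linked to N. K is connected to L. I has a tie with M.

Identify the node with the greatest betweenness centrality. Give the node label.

H

Unnormalized betweenness of each node: H:42, I:0, J:0, K:0, L:0, M:0, N:0, O:0, P:0, Q:0, R:0.
H has the largest value, 42, making it the main broker — the node through which the most shortest paths run.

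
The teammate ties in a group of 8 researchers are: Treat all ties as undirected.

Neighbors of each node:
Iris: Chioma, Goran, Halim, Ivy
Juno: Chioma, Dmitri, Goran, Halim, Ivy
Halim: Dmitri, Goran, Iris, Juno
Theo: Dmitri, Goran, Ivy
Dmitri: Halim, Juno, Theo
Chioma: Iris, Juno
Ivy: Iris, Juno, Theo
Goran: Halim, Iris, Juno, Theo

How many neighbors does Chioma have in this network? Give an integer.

Chioma is directly tied to Iris and Juno. That is 2 neighbors, so the degree of Chioma is 2.

2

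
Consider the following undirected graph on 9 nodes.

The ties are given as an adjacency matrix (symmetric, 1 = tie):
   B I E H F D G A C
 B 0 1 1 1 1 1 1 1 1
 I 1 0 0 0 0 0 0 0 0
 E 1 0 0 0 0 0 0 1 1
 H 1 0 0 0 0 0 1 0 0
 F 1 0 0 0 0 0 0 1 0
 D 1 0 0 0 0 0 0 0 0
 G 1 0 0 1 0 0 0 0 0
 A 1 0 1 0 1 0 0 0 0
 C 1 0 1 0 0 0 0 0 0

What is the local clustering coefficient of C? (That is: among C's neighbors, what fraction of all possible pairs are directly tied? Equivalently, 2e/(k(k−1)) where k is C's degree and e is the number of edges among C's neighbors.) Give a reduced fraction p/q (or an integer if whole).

C's neighbors: B and E (k = 2).
Possible neighbor pairs: C(2,2) = 1. Edges among them: B–E → e = 1.
Clustering(C) = 1/1.

1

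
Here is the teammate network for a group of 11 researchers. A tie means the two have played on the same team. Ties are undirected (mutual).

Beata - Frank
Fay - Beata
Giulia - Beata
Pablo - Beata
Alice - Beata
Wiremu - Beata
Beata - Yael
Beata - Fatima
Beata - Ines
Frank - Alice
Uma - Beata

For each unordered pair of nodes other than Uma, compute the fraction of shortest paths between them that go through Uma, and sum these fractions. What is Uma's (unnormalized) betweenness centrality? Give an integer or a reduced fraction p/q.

No shortest path between any pair of other nodes passes through Uma.
Summing the contributions gives betweenness(Uma) = 0.

0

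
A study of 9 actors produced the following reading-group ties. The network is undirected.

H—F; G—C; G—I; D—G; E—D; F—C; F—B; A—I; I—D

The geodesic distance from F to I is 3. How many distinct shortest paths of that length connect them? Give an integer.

The shortest distance is 3, and the only length-3 path is F–C–G–I. So there is exactly 1 shortest path.

1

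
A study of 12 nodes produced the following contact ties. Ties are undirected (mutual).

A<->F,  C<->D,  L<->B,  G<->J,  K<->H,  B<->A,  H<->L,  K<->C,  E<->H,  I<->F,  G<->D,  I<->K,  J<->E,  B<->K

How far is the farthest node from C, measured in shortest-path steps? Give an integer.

3

Distances from C: A:3, B:2, D:1, E:3, F:3, G:2, H:2, I:2, J:3, K:1, L:3.
The largest is 3 (to F, A, L, E, and J), so the eccentricity of C is 3.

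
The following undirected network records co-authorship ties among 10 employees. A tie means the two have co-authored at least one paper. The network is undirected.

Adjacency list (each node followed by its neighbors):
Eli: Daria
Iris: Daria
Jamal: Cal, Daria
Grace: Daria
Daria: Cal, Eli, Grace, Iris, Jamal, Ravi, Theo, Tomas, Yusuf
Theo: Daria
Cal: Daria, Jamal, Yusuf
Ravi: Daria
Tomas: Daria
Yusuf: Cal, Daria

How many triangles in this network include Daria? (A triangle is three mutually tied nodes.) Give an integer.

2

Daria's neighbors: Cal, Eli, Grace, Iris, Jamal, Ravi, Theo, Tomas, and Yusuf.
Neighbor pairs that are themselves tied: Daria–Cal–Jamal; Daria–Cal–Yusuf. Each forms one triangle with Daria, for 2 in total.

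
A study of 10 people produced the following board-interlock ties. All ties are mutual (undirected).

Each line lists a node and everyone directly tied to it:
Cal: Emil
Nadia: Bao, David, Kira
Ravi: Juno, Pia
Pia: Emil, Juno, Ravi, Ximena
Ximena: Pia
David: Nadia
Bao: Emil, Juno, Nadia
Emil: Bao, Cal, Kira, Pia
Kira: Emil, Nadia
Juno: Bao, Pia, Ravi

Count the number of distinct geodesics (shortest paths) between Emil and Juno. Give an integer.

The shortest distance is 2. The length-2 paths are: Emil–Pia–Juno; Emil–Bao–Juno.
That gives 2 distinct shortest paths.

2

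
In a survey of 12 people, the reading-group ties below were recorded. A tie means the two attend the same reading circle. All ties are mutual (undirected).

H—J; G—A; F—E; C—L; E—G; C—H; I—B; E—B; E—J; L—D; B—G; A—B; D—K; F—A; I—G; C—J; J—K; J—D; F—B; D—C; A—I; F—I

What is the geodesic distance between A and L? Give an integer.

5

One shortest route is A – G – E – J – D – L, which uses 5 edges, and at distance 4 from A we only reach {C, D, H, K}, which does not include L. So d(A,L) = 5.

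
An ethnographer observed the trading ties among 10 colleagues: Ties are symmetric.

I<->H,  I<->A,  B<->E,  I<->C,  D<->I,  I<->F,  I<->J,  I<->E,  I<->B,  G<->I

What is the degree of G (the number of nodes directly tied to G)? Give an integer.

1

G is directly tied to I. That is 1 neighbor, so the degree of G is 1.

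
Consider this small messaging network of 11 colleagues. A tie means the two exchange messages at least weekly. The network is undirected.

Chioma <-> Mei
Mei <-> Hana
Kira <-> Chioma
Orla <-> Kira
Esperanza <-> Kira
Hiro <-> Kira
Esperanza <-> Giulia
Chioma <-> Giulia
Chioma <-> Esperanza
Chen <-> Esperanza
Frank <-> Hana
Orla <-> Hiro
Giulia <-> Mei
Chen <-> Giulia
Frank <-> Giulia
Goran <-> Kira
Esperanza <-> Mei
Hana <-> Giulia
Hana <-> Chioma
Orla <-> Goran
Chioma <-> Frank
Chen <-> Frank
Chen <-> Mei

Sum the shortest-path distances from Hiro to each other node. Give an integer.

Distances from Hiro: Chen:3, Chioma:2, Esperanza:2, Frank:3, Giulia:3, Goran:2, Hana:3, Kira:1, Mei:3, Orla:1.
Sum = 3 + 2 + 2 + 3 + 3 + 2 + 3 + 1 + 3 + 1 = 23.

23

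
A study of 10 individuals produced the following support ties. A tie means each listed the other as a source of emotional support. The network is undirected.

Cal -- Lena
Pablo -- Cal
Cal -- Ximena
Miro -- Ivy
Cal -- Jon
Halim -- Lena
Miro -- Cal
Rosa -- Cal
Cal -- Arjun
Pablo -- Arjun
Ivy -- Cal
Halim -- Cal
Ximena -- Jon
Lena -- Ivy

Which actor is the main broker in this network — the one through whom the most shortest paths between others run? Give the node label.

Unnormalized betweenness of each node: Arjun:0, Cal:30, Halim:0, Ivy:1/2, Jon:0, Lena:1/2, Miro:0, Pablo:0, Rosa:0, Ximena:0.
Cal has the largest value, 30, making it the main broker — the node through which the most shortest paths run.

Cal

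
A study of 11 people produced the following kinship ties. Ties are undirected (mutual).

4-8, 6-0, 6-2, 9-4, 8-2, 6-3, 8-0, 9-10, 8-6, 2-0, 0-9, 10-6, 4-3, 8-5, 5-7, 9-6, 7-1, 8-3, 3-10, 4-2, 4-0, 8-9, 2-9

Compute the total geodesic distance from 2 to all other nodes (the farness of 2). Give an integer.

Distances from 2: 0:1, 1:4, 3:2, 4:1, 5:2, 6:1, 7:3, 8:1, 9:1, 10:2.
Sum = 1 + 4 + 2 + 1 + 2 + 1 + 3 + 1 + 1 + 2 = 18.

18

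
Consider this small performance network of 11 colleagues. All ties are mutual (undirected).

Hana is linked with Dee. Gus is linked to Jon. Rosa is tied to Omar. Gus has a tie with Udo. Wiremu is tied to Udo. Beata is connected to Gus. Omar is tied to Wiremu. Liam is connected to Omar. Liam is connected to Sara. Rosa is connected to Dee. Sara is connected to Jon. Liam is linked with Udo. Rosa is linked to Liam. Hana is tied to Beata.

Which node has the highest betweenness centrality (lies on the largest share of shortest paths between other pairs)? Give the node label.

Unnormalized betweenness of each node: Beata:11/2, Dee:16/3, Gus:67/6, Hana:23/6, Jon:5/2, Liam:37/3, Omar:7/2, Rosa:53/6, Sara:7/2, Udo:55/6, Wiremu:4/3.
Liam has the largest value, 37/3, making it the main broker — the node through which the most shortest paths run.

Liam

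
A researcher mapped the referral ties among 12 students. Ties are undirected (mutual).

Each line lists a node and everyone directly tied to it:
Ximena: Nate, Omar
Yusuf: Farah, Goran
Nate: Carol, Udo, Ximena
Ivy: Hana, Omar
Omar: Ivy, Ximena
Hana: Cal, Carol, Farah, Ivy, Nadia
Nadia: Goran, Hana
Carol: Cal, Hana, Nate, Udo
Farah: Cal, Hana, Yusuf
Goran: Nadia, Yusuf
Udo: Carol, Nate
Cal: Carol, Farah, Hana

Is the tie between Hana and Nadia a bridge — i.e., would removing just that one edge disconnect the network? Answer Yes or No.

No

Even without that edge, Hana still reaches Nadia via Hana – Farah – Yusuf – Goran – Nadia, so the network stays connected. Not a bridge.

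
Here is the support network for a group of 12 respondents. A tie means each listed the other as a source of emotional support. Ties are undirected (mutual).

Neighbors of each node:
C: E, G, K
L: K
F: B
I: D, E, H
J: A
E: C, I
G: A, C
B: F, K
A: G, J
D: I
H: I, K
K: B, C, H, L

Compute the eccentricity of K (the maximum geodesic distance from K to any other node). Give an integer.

4

Distances from K: A:3, B:1, C:1, D:3, E:2, F:2, G:2, H:1, I:2, J:4, L:1.
The largest is 4 (to J), so the eccentricity of K is 4.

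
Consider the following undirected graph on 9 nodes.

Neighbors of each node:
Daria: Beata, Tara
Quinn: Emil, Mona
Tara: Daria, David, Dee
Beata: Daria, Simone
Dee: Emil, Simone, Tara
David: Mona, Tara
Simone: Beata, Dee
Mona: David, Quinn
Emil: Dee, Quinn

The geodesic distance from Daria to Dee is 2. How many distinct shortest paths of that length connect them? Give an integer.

The shortest distance is 2, and the only length-2 path is Daria–Tara–Dee. So there is exactly 1 shortest path.

1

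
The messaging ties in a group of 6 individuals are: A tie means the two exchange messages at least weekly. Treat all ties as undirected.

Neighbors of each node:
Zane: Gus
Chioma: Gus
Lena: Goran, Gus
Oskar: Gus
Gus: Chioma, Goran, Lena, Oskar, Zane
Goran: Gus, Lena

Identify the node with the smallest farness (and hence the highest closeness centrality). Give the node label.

Gus

Farness (sum of distances to all others) for each node — Chioma:9, Goran:8, Gus:5, Lena:8, Oskar:9, Zane:9.
The smallest farness is 5, for Gus, so Gus has the highest closeness.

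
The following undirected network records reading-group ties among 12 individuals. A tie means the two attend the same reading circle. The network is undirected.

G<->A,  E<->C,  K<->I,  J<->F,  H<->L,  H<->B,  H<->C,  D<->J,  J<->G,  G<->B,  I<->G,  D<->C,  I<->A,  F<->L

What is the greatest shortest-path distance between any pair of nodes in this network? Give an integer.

Eccentricity of each node (its greatest distance to any other): A:5, B:3, C:5, D:4, E:6, F:4, G:4, H:4, I:5, J:3, K:6, L:5.
The maximum eccentricity is 6, realized for instance by the pair E–K via E – C – H – B – G – I – K. So the diameter is 6.

6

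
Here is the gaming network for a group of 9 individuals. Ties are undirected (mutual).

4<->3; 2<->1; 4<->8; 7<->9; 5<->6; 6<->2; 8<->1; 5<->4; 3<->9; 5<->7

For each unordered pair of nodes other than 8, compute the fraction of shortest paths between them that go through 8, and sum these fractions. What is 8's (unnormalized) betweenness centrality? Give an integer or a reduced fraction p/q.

Pairs whose geodesics pass through 8 — 7–1: 1/2; 5–1: 1/2; 2–4: 1/2; 2–3: 1/2; 1–4: 1; 1–3: 1; 1–9: 1.
All other pairs contribute 0.
Summing the contributions gives betweenness(8) = 5.

5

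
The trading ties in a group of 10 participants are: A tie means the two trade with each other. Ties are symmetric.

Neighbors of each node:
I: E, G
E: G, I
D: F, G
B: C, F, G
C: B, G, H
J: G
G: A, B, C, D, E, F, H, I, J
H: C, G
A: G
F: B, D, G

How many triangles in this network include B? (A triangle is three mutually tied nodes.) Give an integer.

B's neighbors: C, F, and G.
Neighbor pairs that are themselves tied: B–C–G; B–F–G. Each forms one triangle with B, for 2 in total.

2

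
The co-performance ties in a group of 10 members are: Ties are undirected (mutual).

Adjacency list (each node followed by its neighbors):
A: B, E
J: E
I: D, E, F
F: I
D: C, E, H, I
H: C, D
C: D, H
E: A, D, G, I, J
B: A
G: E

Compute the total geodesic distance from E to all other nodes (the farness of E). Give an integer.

13

Distances from E: A:1, B:2, C:2, D:1, F:2, G:1, H:2, I:1, J:1.
Sum = 1 + 2 + 2 + 1 + 2 + 1 + 2 + 1 + 1 = 13.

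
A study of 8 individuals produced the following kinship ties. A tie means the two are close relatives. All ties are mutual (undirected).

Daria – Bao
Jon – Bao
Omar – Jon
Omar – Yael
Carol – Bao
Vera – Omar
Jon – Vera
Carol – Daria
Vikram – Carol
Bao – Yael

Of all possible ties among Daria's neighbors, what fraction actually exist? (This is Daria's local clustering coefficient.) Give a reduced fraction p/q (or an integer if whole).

Daria's neighbors: Bao and Carol (k = 2).
Possible neighbor pairs: C(2,2) = 1. Edges among them: Bao–Carol → e = 1.
Clustering(Daria) = 1/1.

1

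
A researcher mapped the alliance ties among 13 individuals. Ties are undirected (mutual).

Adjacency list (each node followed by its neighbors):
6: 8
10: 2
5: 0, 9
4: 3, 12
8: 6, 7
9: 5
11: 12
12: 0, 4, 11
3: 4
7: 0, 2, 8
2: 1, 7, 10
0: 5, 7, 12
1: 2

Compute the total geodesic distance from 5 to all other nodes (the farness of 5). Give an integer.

34

Distances from 5: 0:1, 1:4, 2:3, 3:4, 4:3, 6:4, 7:2, 8:3, 9:1, 10:4, 11:3, 12:2.
Sum = 1 + 4 + 3 + 4 + 3 + 4 + 2 + 3 + 1 + 4 + 3 + 2 = 34.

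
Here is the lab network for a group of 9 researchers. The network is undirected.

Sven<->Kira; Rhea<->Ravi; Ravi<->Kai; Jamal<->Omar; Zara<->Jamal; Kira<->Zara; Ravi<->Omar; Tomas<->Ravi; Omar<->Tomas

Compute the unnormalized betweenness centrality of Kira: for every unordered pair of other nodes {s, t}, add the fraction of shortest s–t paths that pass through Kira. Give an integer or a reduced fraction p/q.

Pairs whose geodesics pass through Kira — Sven–Jamal: 1; Sven–Zara: 1; Sven–Tomas: 1; Sven–Rhea: 1; Sven–Kai: 1; Sven–Ravi: 1; Sven–Omar: 1.
All other pairs contribute 0.
Summing the contributions gives betweenness(Kira) = 7.

7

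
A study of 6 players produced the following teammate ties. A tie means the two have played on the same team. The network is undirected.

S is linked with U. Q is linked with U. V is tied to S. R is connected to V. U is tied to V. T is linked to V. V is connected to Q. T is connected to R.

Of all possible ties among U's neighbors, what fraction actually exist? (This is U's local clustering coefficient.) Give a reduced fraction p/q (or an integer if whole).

2/3

U's neighbors: Q, S, and V (k = 3).
Possible neighbor pairs: C(3,2) = 3. Edges among them: Q–V, S–V → e = 2.
Clustering(U) = 2/3.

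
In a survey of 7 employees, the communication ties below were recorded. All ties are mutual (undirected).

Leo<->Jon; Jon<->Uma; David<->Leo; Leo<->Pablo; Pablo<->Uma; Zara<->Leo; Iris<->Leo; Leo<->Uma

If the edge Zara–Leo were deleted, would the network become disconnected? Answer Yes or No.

Yes

Without the Zara–Leo edge there is no alternate route between Zara and Leo, so the network disconnects. It is a bridge.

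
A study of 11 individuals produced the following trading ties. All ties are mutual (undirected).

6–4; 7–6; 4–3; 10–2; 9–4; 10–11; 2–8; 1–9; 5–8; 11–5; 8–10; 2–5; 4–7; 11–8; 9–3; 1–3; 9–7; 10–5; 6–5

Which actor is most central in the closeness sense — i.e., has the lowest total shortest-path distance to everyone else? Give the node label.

6

Farness (sum of distances to all others) for each node — 1:33, 2:26, 3:26, 4:20, 5:19, 6:18, 7:21, 8:25, 9:25, 10:25, 11:26.
The smallest farness is 18, for 6, so 6 has the highest closeness.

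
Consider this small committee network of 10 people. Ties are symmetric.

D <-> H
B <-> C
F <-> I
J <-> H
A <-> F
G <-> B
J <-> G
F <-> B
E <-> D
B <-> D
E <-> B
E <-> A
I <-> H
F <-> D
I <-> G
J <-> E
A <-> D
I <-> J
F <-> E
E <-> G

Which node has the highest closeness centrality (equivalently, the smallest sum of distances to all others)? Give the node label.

E

Farness (sum of distances to all others) for each node — A:16, B:13, C:21, D:13, E:12, F:13, G:14, H:16, I:15, J:15.
The smallest farness is 12, for E, so E has the highest closeness.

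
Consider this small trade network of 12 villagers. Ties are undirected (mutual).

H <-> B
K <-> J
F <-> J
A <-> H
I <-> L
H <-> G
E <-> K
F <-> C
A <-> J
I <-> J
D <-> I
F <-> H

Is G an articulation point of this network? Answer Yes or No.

Even without G, every remaining node can still reach every other (the residual graph is connected), so G is not a cut vertex.

No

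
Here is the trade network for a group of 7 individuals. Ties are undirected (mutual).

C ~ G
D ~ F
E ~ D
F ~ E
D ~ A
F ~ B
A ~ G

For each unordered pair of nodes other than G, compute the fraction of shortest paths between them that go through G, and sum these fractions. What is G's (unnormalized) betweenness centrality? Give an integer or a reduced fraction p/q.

5

Pairs whose geodesics pass through G — A–C: 1; C–E: 1; C–F: 1; C–B: 1; C–D: 1.
All other pairs contribute 0.
Summing the contributions gives betweenness(G) = 5.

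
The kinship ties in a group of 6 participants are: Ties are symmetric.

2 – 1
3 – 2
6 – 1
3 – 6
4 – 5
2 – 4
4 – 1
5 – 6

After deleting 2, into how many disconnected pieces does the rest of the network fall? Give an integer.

1

2's neighbors (1, 3, and 4) remain reachable from one another through other ties, so the rest of the network stays in one piece.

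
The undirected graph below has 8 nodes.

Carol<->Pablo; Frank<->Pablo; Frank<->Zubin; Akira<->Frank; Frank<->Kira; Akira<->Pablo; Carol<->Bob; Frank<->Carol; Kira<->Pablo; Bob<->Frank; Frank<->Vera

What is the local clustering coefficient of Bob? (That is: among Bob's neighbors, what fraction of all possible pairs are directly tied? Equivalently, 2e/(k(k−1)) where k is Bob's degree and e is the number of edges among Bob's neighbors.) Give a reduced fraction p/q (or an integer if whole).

1

Bob's neighbors: Carol and Frank (k = 2).
Possible neighbor pairs: C(2,2) = 1. Edges among them: Carol–Frank → e = 1.
Clustering(Bob) = 1/1.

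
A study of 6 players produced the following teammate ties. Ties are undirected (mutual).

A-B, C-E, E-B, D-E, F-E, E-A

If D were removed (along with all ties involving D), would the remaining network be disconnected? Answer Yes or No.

Even without D, every remaining node can still reach every other (the residual graph is connected), so D is not a cut vertex.

No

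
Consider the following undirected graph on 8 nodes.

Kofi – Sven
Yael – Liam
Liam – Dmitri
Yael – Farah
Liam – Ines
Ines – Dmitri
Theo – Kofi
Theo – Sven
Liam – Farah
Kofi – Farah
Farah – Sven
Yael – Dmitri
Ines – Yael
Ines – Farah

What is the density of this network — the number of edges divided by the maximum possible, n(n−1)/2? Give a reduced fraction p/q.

There are 14 edges and 8 nodes, so the maximum possible is C(8,2) = 28.
Density = 14/28 = 1/2.

1/2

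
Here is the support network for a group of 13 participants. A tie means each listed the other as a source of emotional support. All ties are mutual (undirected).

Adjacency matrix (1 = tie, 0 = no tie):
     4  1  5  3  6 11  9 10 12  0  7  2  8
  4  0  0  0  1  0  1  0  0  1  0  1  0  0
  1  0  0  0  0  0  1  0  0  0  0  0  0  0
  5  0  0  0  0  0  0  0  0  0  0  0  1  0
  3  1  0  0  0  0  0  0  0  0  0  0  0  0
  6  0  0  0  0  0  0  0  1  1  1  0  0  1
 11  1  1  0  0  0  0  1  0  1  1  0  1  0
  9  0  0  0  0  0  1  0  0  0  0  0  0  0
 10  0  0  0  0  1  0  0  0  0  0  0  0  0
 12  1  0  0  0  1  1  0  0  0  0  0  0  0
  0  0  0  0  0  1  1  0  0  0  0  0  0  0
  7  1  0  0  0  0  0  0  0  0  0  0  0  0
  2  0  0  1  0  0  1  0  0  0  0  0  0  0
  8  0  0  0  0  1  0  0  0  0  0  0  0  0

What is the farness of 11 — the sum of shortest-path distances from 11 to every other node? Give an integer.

20

Distances from 11: 0:1, 1:1, 2:1, 3:2, 4:1, 5:2, 6:2, 7:2, 8:3, 9:1, 10:3, 12:1.
Sum = 1 + 1 + 1 + 2 + 1 + 2 + 2 + 2 + 3 + 1 + 3 + 1 = 20.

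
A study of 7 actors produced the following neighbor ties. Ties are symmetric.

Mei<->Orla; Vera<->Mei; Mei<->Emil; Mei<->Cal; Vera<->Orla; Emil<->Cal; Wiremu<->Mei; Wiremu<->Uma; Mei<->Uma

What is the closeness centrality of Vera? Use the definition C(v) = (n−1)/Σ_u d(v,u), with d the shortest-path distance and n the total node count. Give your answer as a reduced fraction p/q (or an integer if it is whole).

3/5

Distances from Vera: Cal:2, Emil:2, Mei:1, Orla:1, Uma:2, Wiremu:2. Sum = 10.
n = 7, so closeness = 6/10 = 3/5.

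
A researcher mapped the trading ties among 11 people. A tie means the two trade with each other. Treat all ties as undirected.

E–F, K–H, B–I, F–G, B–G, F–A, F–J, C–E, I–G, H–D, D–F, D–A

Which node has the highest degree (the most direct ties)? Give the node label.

F

Degrees — A:2, B:2, C:1, D:3, E:2, F:5, G:3, H:2, I:2, J:1, K:1.
The maximum is 5, attained only by F.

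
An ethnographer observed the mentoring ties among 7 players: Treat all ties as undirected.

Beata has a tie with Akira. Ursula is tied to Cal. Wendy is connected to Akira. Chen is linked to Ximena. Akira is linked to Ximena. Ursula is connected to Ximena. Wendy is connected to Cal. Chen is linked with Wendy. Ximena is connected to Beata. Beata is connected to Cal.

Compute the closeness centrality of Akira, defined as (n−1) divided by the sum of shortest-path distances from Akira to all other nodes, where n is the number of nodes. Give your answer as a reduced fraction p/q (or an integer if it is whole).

2/3

Distances from Akira: Beata:1, Cal:2, Chen:2, Ursula:2, Wendy:1, Ximena:1. Sum = 9.
n = 7, so closeness = 6/9 = 2/3.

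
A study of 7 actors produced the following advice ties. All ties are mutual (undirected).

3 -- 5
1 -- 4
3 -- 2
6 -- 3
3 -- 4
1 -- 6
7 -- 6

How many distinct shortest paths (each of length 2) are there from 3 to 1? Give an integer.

The shortest distance is 2. The length-2 paths are: 3–4–1; 3–6–1.
That gives 2 distinct shortest paths.

2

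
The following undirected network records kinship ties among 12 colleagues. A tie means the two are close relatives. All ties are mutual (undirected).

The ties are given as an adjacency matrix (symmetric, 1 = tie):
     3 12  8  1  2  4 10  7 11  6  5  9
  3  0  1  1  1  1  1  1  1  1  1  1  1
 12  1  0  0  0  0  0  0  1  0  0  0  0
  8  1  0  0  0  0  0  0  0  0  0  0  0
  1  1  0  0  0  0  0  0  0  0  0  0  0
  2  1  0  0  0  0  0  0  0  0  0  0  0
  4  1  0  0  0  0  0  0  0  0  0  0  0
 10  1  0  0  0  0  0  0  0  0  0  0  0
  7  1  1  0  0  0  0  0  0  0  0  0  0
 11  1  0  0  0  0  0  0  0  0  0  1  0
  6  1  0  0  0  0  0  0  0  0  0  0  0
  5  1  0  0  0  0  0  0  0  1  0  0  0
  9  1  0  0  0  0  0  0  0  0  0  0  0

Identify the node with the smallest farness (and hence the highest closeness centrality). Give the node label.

3

Farness (sum of distances to all others) for each node — 1:21, 2:21, 3:11, 4:21, 5:20, 6:21, 7:20, 8:21, 9:21, 10:21, 11:20, 12:20.
The smallest farness is 11, for 3, so 3 has the highest closeness.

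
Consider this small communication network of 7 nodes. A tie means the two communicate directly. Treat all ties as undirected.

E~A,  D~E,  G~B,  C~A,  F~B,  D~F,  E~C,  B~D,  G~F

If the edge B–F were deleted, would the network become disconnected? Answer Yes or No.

No

Even without that edge, B still reaches F via B – G – F, so the network stays connected. Not a bridge.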